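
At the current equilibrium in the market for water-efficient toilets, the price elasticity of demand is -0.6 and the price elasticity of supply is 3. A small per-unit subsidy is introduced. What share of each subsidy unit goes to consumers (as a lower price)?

For a small subsidy around the equilibrium, the benefit split depends on the relative slopes, which at a point are proportional to the elasticities.
Buyer share = εs/(εs + |εd|) = 3/(3 + 0.6) = 5/6; seller share = |εd|/(εs + |εd|) = 1/6.

Consumer share = 5/6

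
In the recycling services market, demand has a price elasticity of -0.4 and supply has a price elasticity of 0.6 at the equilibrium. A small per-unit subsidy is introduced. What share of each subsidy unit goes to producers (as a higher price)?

Producer share = 0.4

For a small subsidy around the equilibrium, the benefit split depends on the relative slopes, which at a point are proportional to the elasticities.
Buyer share = εs/(εs + |εd|) = 0.6/(0.6 + 0.4) = 0.6; seller share = |εd|/(εs + |εd|) = 0.4.
So producers capture 0.4 of the subsidy.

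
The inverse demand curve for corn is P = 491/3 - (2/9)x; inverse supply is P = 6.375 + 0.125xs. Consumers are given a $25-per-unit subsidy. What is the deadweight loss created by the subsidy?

Pre-subsidy: 491/3 - (2/9)x = 6.375 + 0.125x gives x* = 453 and P* = 63.
With the rebate, buyers effectively pay Pb = Ps − 25, where Ps is the price sellers receive.
On the curves, Pb = 491/3 - (2/9)x and Ps = 6.375 + 0.125x; the wedge Ps − Pb = 25 gives 6.375 + 0.125x − (491/3 - (2/9)x) = 25, so x' = 525.
Then Pb = 491/3 − (2/9)·525 = 47 and Ps = 6.375 + 0.125·525 = 72.
The subsidy expands output by 525 − 453 = 72 past the efficient level; on those units the gap between marginal cost and willingness to pay runs from 0 up to 25.
DWL = ½ × 25 × 72 = 900.

Deadweight loss = $900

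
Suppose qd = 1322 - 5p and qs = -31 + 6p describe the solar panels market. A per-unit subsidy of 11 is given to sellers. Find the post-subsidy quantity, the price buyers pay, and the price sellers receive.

Pre-subsidy: 1322 - 5p = -31 + 6p gives p* = 123, q* = 707.
With the subsidy, sellers receive ps = pb + 11 for each unit, where pb is the price buyers pay.
Supply in terms of pb becomes qs = -31 + 6(pb + 11) = 35 + 6pb. Setting this equal to demand: 1322 - 5pb = 35 + 6pb, so pb = 117.
Sellers receive ps = 117 + 11 = 128; q' = 1322 − 5·117 = 737.

q' = 737; buyers pay 117; sellers receive 128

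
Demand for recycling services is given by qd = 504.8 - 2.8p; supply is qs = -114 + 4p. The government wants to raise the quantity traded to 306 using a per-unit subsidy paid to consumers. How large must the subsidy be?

At q = 306, invert demand for the buyer price: pb = (504.8 − 306)/2.8 = 71; invert supply for the seller price: ps = (306 − (-114))/4 = 105.
The subsidy must fill the gap: s = ps − pb = 105 − 71 = 34.

Required subsidy s = 34 per unit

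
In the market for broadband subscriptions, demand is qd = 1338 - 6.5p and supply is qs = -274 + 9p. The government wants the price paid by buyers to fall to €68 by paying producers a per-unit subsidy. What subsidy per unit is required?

At a buyer price of 68, quantity demanded is 1338 − 6.5·68 = 896.
Sellers supply 896 only when they receive ps with -274 + 9·ps = 896, i.e. ps = 130.
s = ps − pb = 130 − 68 = 62.

Required subsidy s = €62 per unit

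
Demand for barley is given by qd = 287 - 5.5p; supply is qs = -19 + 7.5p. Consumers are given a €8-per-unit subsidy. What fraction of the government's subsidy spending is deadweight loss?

DWL / government spending = 165/2378

Pre-subsidy: 287 - 5.5p = -19 + 7.5p gives p* = 306/13, q* = 2048/13.
With the rebate, buyers effectively pay pb = ps − 8, where ps is the price sellers receive.
Demand in terms of ps becomes qd = 287 − 5.5(ps − 8) = 331 - 5.5ps. Setting this equal to supply: 331 - 5.5ps = -19 + 7.5ps, so ps = 350/13.
Buyers pay pb = 350/13 − 8 = 246/13; q' = -19 + 7.5·(350/13) = 2378/13.
ΔCS = ½(2048/13 + 2378/13)(306/13 − 246/13) = 132780/169; ΔPS = ½(2048/13 + 2378/13)(350/13 − 306/13) = 97372/169.
Government spending = 8 × 2378/13 = 19024/13.
DWL = ½ × 8 × (2378/13 − 2048/13) = 1320/13; fraction = (1320/13) / (19024/13) = 165/2378.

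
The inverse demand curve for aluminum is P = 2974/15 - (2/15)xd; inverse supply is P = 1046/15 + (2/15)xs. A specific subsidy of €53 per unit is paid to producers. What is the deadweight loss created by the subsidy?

Pre-subsidy: 2974/15 - (2/15)x = 1046/15 + (2/15)x gives x* = 482 and P* = 134.
With the subsidy, sellers receive Ps = Pb + 53 for each unit, where Pb is the price buyers pay.
On the curves, Pb = 2974/15 - (2/15)x and Ps = 1046/15 + (2/15)x; the wedge Ps − Pb = 53 gives 1046/15 + (2/15)x − (2974/15 - (2/15)x) = 53, so x' = 680.75.
Then Pb = 2974/15 − (2/15)·680.75 = 107.5 and Ps = 1046/15 + (2/15)·680.75 = 160.5.
The subsidy expands output by 680.75 − 482 = 198.75 past the efficient level; on those units the gap between marginal cost and willingness to pay runs from 0 up to 53.
DWL = ½ × 53 × 198.75 = 5266.875.

Deadweight loss = €5266.875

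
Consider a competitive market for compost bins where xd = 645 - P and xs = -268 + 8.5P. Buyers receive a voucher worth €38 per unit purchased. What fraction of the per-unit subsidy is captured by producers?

Producer share = 2/19

Pre-subsidy: 645 - P = -268 + 8.5P gives P* = 1826/19, x* = 10429/19.
With the rebate, buyers effectively pay Pb = Ps − 38, where Ps is the price sellers receive.
Demand in terms of Ps becomes xd = 645 − 1(Ps − 38) = 683 - Ps. Setting this equal to supply: 683 - Ps = -268 + 8.5Ps, so Ps = 1902/19.
Buyers pay Pb = 1902/19 − 38 = 1180/19; x' = -268 + 8.5·(1902/19) = 11075/19.
Buyers' price falls by P* − Pb = 1826/19 − 1180/19 = 34; sellers' price rises by Ps − P* = 1902/19 − 1826/19 = 4.
So producers capture 4/38 = 2/19 of each unit of subsidy.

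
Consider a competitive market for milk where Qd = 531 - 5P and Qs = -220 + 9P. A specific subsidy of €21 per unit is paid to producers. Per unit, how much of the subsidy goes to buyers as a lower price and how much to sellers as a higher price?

Pre-subsidy: 531 - 5P = -220 + 9P gives P* = 751/14, Q* = 3679/14.
With the subsidy, sellers receive Ps = Pb + 21 for each unit, where Pb is the price buyers pay.
Supply in terms of Pb becomes Qs = -220 + 9(Pb + 21) = -31 + 9Pb. Setting this equal to demand: 531 - 5Pb = -31 + 9Pb, so Pb = 281/7.
Sellers receive Ps = 281/7 + 21 = 428/7; Q' = 531 − 5·(281/7) = 2312/7.
Buyers' price falls by P* − Pb = 751/14 − 281/7 = 13.5; sellers' price rises by Ps − P* = 428/7 − 751/14 = 7.5.

Buyers gain €13.5 per unit; sellers gain €7.5 per unit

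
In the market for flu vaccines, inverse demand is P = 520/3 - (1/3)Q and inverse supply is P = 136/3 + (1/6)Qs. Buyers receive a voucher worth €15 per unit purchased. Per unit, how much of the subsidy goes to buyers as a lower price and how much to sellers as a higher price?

Buyers gain €10 per unit; sellers gain €5 per unit

Pre-subsidy: 520/3 - (1/3)Q = 136/3 + (1/6)Q gives Q* = 256 and P* = 88.
With the rebate, buyers effectively pay Pb = Ps − 15, where Ps is the price sellers receive.
On the curves, Pb = 520/3 - (1/3)Q and Ps = 136/3 + (1/6)Q; the wedge Ps − Pb = 15 gives 136/3 + (1/6)Q − (520/3 - (1/3)Q) = 15, so Q' = 286.
Then Pb = 520/3 − (1/3)·286 = 78 and Ps = 136/3 + (1/6)·286 = 93.
Buyers' price falls by P* − Pb = 88 − 78 = 10; sellers' price rises by Ps − P* = 93 − 88 = 5.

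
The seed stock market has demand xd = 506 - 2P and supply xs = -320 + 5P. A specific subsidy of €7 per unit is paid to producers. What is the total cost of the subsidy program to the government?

Pre-subsidy: 506 - 2P = -320 + 5P gives P* = 118, x* = 270.
With the subsidy, sellers receive Ps = Pb + 7 for each unit, where Pb is the price buyers pay.
Supply in terms of Pb becomes xs = -320 + 5(Pb + 7) = -285 + 5Pb. Setting this equal to demand: 506 - 2Pb = -285 + 5Pb, so Pb = 113.
Sellers receive Ps = 113 + 7 = 120; x' = 506 − 2·113 = 280.
Government outlay = subsidy × quantity = 7 × 280 = 1960.

Government cost = €1960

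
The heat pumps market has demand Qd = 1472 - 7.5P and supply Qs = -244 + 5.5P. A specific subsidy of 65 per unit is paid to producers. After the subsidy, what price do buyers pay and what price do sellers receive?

Buyers pay 104.5; sellers receive 169.5

Pre-subsidy: 1472 - 7.5P = -244 + 5.5P gives P* = 132, Q* = 482.
With the subsidy, sellers receive Ps = Pb + 65 for each unit, where Pb is the price buyers pay.
Supply in terms of Pb becomes Qs = -244 + 5.5(Pb + 65) = 113.5 + 5.5Pb. Setting this equal to demand: 1472 - 7.5Pb = 113.5 + 5.5Pb, so Pb = 104.5.
Sellers receive Ps = 104.5 + 65 = 169.5; Q' = 1472 − 7.5·104.5 = 688.25.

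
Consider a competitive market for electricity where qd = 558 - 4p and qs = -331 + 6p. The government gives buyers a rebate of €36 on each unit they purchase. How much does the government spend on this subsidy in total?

Government cost = €10396.8

Pre-subsidy: 558 - 4p = -331 + 6p gives p* = 88.9, q* = 202.4.
With the rebate, buyers effectively pay pb = ps − 36, where ps is the price sellers receive.
Demand in terms of ps becomes qd = 558 − 4(ps − 36) = 702 - 4ps. Setting this equal to supply: 702 - 4ps = -331 + 6ps, so ps = 103.3.
Buyers pay pb = 103.3 − 36 = 67.3; q' = -331 + 6·103.3 = 288.8.
Government outlay = subsidy × quantity = 36 × 288.8 = 10396.8.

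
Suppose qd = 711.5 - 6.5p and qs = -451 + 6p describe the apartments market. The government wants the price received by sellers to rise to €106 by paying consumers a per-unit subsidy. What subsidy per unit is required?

Required subsidy s = €25 per unit

At a seller price of 106, quantity supplied is -451 + 6·106 = 185.
Buyers absorb 185 only when they pay pb with 711.5 − 6.5·pb = 185, i.e. pb = 81.
s = ps − pb = 106 − 81 = 25.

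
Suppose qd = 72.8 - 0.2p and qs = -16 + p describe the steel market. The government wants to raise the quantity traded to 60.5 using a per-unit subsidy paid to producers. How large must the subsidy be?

At q = 60.5, invert demand for the buyer price: pb = (72.8 − 60.5)/0.2 = 61.5; invert supply for the seller price: ps = (60.5 − (-16))/1 = 76.5.
The subsidy must fill the gap: s = ps − pb = 76.5 − 61.5 = 15.

Required subsidy s = 15 per unit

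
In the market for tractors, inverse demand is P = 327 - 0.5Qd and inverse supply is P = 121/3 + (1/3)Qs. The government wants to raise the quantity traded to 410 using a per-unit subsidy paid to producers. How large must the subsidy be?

At Q = 410, from the demand curve buyers pay Pb = 327 − 0.5·410 = 122; from the supply curve sellers need Ps = 121/3 + (1/3)·410 = 177.
The subsidy must fill the gap: s = Ps − Pb = 177 − 122 = 55.

Required subsidy s = 55 per unit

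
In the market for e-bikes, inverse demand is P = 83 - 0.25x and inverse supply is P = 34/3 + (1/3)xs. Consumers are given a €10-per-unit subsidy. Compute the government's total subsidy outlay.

Government cost = €1400

Pre-subsidy: 83 - 0.25x = 34/3 + (1/3)x gives x* = 860/7 and P* = 366/7.
With the rebate, buyers effectively pay Pb = Ps − 10, where Ps is the price sellers receive.
On the curves, Pb = 83 - 0.25x and Ps = 34/3 + (1/3)x; the wedge Ps − Pb = 10 gives 34/3 + (1/3)x − (83 - 0.25x) = 10, so x' = 140.
Then Pb = 83 − 0.25·140 = 48 and Ps = 34/3 + (1/3)·140 = 58.
Government outlay = subsidy × quantity = 10 × 140 = 1400.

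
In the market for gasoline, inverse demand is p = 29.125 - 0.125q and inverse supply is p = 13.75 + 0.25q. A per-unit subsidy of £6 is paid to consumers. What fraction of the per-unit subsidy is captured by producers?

Producer share = 2/3

Pre-subsidy: 29.125 - 0.125q = 13.75 + 0.25q gives q* = 41 and p* = 24.
With the rebate, buyers effectively pay pb = ps − 6, where ps is the price sellers receive.
On the curves, pb = 29.125 - 0.125q and ps = 13.75 + 0.25q; the wedge ps − pb = 6 gives 13.75 + 0.25q − (29.125 - 0.125q) = 6, so q' = 57.
Then pb = 29.125 − 0.125·57 = 22 and ps = 13.75 + 0.25·57 = 28.
Buyers' price falls by p* − pb = 24 − 22 = 2; sellers' price rises by ps − p* = 28 − 24 = 4.
So producers capture 4/6 = 2/3 of each unit of subsidy.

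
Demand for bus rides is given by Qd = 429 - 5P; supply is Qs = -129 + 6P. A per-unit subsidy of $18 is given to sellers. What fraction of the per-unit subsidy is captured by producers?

Pre-subsidy: 429 - 5P = -129 + 6P gives P* = 558/11, Q* = 1929/11.
With the subsidy, sellers receive Ps = Pb + 18 for each unit, where Pb is the price buyers pay.
Supply in terms of Pb becomes Qs = -129 + 6(Pb + 18) = -21 + 6Pb. Setting this equal to demand: 429 - 5Pb = -21 + 6Pb, so Pb = 450/11.
Sellers receive Ps = 450/11 + 18 = 648/11; Q' = 429 − 5·(450/11) = 2469/11.
Buyers' price falls by P* − Pb = 558/11 − 450/11 = 108/11; sellers' price rises by Ps − P* = 648/11 − 558/11 = 90/11.
So producers capture (90/11)/18 = 5/11 of each unit of subsidy.

Producer share = 5/11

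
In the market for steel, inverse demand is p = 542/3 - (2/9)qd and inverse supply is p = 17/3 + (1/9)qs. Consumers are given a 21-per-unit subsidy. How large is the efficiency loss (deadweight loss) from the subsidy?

Deadweight loss = 661.5

Pre-subsidy: 542/3 - (2/9)q = 17/3 + (1/9)q gives q* = 525 and p* = 64.
With the rebate, buyers effectively pay pb = ps − 21, where ps is the price sellers receive.
On the curves, pb = 542/3 - (2/9)q and ps = 17/3 + (1/9)q; the wedge ps − pb = 21 gives 17/3 + (1/9)q − (542/3 - (2/9)q) = 21, so q' = 588.
Then pb = 542/3 − (2/9)·588 = 50 and ps = 17/3 + (1/9)·588 = 71.
The subsidy expands output by 588 − 525 = 63 past the efficient level; on those units the gap between marginal cost and willingness to pay runs from 0 up to 21.
DWL = ½ × 21 × 63 = 661.5.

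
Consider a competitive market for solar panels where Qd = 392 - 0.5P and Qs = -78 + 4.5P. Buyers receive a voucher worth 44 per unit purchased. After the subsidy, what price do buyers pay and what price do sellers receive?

Buyers pay 54.4; sellers receive 98.4

Pre-subsidy: 392 - 0.5P = -78 + 4.5P gives P* = 94, Q* = 345.
With the rebate, buyers effectively pay Pb = Ps − 44, where Ps is the price sellers receive.
Demand in terms of Ps becomes Qd = 392 − 0.5(Ps − 44) = 414 - 0.5Ps. Setting this equal to supply: 414 - 0.5Ps = -78 + 4.5Ps, so Ps = 98.4.
Buyers pay Pb = 98.4 − 44 = 54.4; Q' = -78 + 4.5·98.4 = 364.8.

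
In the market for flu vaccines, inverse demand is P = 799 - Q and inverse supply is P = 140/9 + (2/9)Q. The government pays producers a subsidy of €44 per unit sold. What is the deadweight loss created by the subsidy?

Pre-subsidy: 799 - Q = 140/9 + (2/9)Q gives Q* = 641 and P* = 158.
With the subsidy, sellers receive Ps = Pb + 44 for each unit, where Pb is the price buyers pay.
On the curves, Pb = 799 - Q and Ps = 140/9 + (2/9)Q; the wedge Ps − Pb = 44 gives 140/9 + (2/9)Q − (799 - Q) = 44, so Q' = 677.
Then Pb = 799 − 1·677 = 122 and Ps = 140/9 + (2/9)·677 = 166.
The subsidy expands output by 677 − 641 = 36 past the efficient level; on those units the gap between marginal cost and willingness to pay runs from 0 up to 44.
DWL = ½ × 44 × 36 = 792.

Deadweight loss = €792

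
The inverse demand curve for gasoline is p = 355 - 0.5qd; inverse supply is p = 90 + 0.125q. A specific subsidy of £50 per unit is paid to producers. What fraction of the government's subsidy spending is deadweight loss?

DWL / government spending = 5/63

Pre-subsidy: 355 - 0.5q = 90 + 0.125q gives q* = 424 and p* = 143.
With the subsidy, sellers receive ps = pb + 50 for each unit, where pb is the price buyers pay.
On the curves, pb = 355 - 0.5q and ps = 90 + 0.125q; the wedge ps − pb = 50 gives 90 + 0.125q − (355 - 0.5q) = 50, so q' = 504.
Then pb = 355 − 0.5·504 = 103 and ps = 90 + 0.125·504 = 153.
ΔCS = ½(424 + 504)(143 − 103) = 18560; ΔPS = ½(424 + 504)(153 − 143) = 4640.
Government spending = 50 × 504 = 25200.
DWL = ½ × 50 × (504 − 424) = 2000; fraction = 2000 / 25200 = 5/63.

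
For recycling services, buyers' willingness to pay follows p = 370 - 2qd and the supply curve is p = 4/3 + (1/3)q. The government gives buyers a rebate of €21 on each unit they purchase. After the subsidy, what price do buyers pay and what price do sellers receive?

Buyers pay €36; sellers receive €57

Pre-subsidy: 370 - 2q = 4/3 + (1/3)q gives q* = 158 and p* = 54.
With the rebate, buyers effectively pay pb = ps − 21, where ps is the price sellers receive.
On the curves, pb = 370 - 2q and ps = 4/3 + (1/3)q; the wedge ps − pb = 21 gives 4/3 + (1/3)q − (370 - 2q) = 21, so q' = 167.
Then pb = 370 − 2·167 = 36 and ps = 4/3 + (1/3)·167 = 57.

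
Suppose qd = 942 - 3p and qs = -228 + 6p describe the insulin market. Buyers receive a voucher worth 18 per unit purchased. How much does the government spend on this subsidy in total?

Pre-subsidy: 942 - 3p = -228 + 6p gives p* = 130, q* = 552.
With the rebate, buyers effectively pay pb = ps − 18, where ps is the price sellers receive.
Demand in terms of ps becomes qd = 942 − 3(ps − 18) = 996 - 3ps. Setting this equal to supply: 996 - 3ps = -228 + 6ps, so ps = 136.
Buyers pay pb = 136 − 18 = 118; q' = -228 + 6·136 = 588.
Government outlay = subsidy × quantity = 18 × 588 = 10584.

Government cost = 10584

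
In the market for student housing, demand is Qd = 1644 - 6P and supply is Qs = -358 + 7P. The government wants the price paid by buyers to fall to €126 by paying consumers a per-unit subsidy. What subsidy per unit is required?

Required subsidy s = €52 per unit

At a buyer price of 126, quantity demanded is 1644 − 6·126 = 888.
Sellers supply 888 only when they receive Ps with -358 + 7·Ps = 888, i.e. Ps = 178.
s = Ps − Pb = 178 − 126 = 52.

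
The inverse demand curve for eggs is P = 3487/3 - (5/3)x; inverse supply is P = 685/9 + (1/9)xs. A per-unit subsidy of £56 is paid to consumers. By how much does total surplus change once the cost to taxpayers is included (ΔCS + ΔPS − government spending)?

Pre-subsidy: 3487/3 - (5/3)x = 685/9 + (1/9)x gives x* = 611 and P* = 144.
With the rebate, buyers effectively pay Pb = Ps − 56, where Ps is the price sellers receive.
On the curves, Pb = 3487/3 - (5/3)x and Ps = 685/9 + (1/9)x; the wedge Ps − Pb = 56 gives 685/9 + (1/9)x − (3487/3 - (5/3)x) = 56, so x' = 642.5.
Then Pb = 3487/3 − (5/3)·642.5 = 91.5 and Ps = 685/9 + (1/9)·642.5 = 147.5.
ΔCS = ½(611 + 642.5)(144 − 91.5) = 32904.375; ΔPS = ½(611 + 642.5)(147.5 − 144) = 2193.625.
Government spending = 56 × 642.5 = 35980.
Net change = 32904.375 + 2193.625 − 35980 = -882. The loss equals the DWL triangle ½·56·31.5.

Net change in total surplus = -£882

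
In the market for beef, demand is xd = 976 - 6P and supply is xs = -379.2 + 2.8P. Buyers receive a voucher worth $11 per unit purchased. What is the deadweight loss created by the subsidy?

Pre-subsidy: 976 - 6P = -379.2 + 2.8P gives P* = 154, x* = 52.
With the rebate, buyers effectively pay Pb = Ps − 11, where Ps is the price sellers receive.
Demand in terms of Ps becomes xd = 976 − 6(Ps − 11) = 1042 - 6Ps. Setting this equal to supply: 1042 - 6Ps = -379.2 + 2.8Ps, so Ps = 161.5.
Buyers pay Pb = 161.5 − 11 = 150.5; x' = -379.2 + 2.8·161.5 = 73.
The subsidy expands output by 73 − 52 = 21 past the efficient level; on those units the gap between marginal cost and willingness to pay runs from 0 up to 11.
DWL = ½ × 11 × 21 = 115.5.

Deadweight loss = $115.5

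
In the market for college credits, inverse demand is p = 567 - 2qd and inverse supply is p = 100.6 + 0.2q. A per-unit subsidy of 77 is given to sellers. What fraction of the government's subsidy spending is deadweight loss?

Pre-subsidy: 567 - 2q = 100.6 + 0.2q gives q* = 212 and p* = 143.
With the subsidy, sellers receive ps = pb + 77 for each unit, where pb is the price buyers pay.
On the curves, pb = 567 - 2q and ps = 100.6 + 0.2q; the wedge ps − pb = 77 gives 100.6 + 0.2q − (567 - 2q) = 77, so q' = 247.
Then pb = 567 − 2·247 = 73 and ps = 100.6 + 0.2·247 = 150.
ΔCS = ½(212 + 247)(143 − 73) = 16065; ΔPS = ½(212 + 247)(150 − 143) = 1606.5.
Government spending = 77 × 247 = 19019.
DWL = ½ × 77 × (247 − 212) = 1347.5; fraction = 1347.5 / 19019 = 35/494.

DWL / government spending = 35/494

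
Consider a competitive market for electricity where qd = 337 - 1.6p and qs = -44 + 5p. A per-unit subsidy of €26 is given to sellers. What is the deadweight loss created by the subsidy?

Deadweight loss = 13520/33

Pre-subsidy: 337 - 1.6p = -44 + 5p gives p* = 635/11, q* = 2691/11.
With the subsidy, sellers receive ps = pb + 26 for each unit, where pb is the price buyers pay.
Supply in terms of pb becomes qs = -44 + 5(pb + 26) = 86 + 5pb. Setting this equal to demand: 337 - 1.6pb = 86 + 5pb, so pb = 1255/33.
Sellers receive ps = 1255/33 + 26 = 2113/33; q' = 337 − 1.6·(1255/33) = 9113/33.
The subsidy expands output by 9113/33 − 2691/11 = 1040/33 past the efficient level; on those units the gap between marginal cost and willingness to pay runs from 0 up to 26.
DWL = ½ × 26 × 1040/33 = 13520/33.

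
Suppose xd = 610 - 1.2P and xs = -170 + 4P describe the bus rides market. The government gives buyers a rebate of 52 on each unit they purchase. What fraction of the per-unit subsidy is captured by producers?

Producer share = 3/13

Pre-subsidy: 610 - 1.2P = -170 + 4P gives P* = 150, x* = 430.
With the rebate, buyers effectively pay Pb = Ps − 52, where Ps is the price sellers receive.
Demand in terms of Ps becomes xd = 610 − 1.2(Ps − 52) = 672.4 - 1.2Ps. Setting this equal to supply: 672.4 - 1.2Ps = -170 + 4Ps, so Ps = 162.
Buyers pay Pb = 162 − 52 = 110; x' = -170 + 4·162 = 478.
Buyers' price falls by P* − Pb = 150 − 110 = 40; sellers' price rises by Ps − P* = 162 − 150 = 12.
So producers capture 12/52 = 3/13 of each unit of subsidy.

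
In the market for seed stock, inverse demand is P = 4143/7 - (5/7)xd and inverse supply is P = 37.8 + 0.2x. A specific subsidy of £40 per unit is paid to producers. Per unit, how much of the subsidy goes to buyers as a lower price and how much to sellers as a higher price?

Pre-subsidy: 4143/7 - (5/7)x = 37.8 + 0.2x gives x* = 606 and P* = 159.
With the subsidy, sellers receive Ps = Pb + 40 for each unit, where Pb is the price buyers pay.
On the curves, Pb = 4143/7 - (5/7)x and Ps = 37.8 + 0.2x; the wedge Ps − Pb = 40 gives 37.8 + 0.2x − (4143/7 - (5/7)x) = 40, so x' = 649.75.
Then Pb = 4143/7 − (5/7)·649.75 = 127.75 and Ps = 37.8 + 0.2·649.75 = 167.75.
Buyers' price falls by P* − Pb = 159 − 127.75 = 31.25; sellers' price rises by Ps − P* = 167.75 − 159 = 8.75.

Buyers gain £31.25 per unit; sellers gain £8.75 per unit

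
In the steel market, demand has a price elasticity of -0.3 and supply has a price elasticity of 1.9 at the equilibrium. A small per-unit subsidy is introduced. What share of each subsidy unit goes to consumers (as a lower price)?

Consumer share = 19/22

For a small subsidy around the equilibrium, the benefit split depends on the relative slopes, which at a point are proportional to the elasticities.
Buyer share = εs/(εs + |εd|) = 1.9/(1.9 + 0.3) = 19/22; seller share = |εd|/(εs + |εd|) = 3/22.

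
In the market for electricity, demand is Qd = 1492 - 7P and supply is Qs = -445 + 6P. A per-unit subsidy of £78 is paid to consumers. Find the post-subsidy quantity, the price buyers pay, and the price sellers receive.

Q' = 701; buyers pay £113; sellers receive £191

Pre-subsidy: 1492 - 7P = -445 + 6P gives P* = 149, Q* = 449.
With the rebate, buyers effectively pay Pb = Ps − 78, where Ps is the price sellers receive.
Demand in terms of Ps becomes Qd = 1492 − 7(Ps − 78) = 2038 - 7Ps. Setting this equal to supply: 2038 - 7Ps = -445 + 6Ps, so Ps = 191.
Buyers pay Pb = 191 − 78 = 113; Q' = -445 + 6·191 = 701.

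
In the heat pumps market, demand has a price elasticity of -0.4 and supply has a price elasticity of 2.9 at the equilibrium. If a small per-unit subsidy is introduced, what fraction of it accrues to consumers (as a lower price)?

Consumer share = 29/33

For a small subsidy around the equilibrium, the benefit split depends on the relative slopes, which at a point are proportional to the elasticities.
Buyer share = εs/(εs + |εd|) = 2.9/(2.9 + 0.4) = 29/33; seller share = |εd|/(εs + |εd|) = 4/33.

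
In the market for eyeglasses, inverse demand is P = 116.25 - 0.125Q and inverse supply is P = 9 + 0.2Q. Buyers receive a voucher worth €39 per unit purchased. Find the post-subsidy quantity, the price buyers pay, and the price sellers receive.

Q' = 450; buyers pay €60; sellers receive €99

Pre-subsidy: 116.25 - 0.125Q = 9 + 0.2Q gives Q* = 330 and P* = 75.
With the rebate, buyers effectively pay Pb = Ps − 39, where Ps is the price sellers receive.
On the curves, Pb = 116.25 - 0.125Q and Ps = 9 + 0.2Q; the wedge Ps − Pb = 39 gives 9 + 0.2Q − (116.25 - 0.125Q) = 39, so Q' = 450.
Then Pb = 116.25 − 0.125·450 = 60 and Ps = 9 + 0.2·450 = 99.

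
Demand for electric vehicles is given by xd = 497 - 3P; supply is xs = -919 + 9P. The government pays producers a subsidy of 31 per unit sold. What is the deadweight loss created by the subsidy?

Deadweight loss = 1081.125

Pre-subsidy: 497 - 3P = -919 + 9P gives P* = 118, x* = 143.
With the subsidy, sellers receive Ps = Pb + 31 for each unit, where Pb is the price buyers pay.
Supply in terms of Pb becomes xs = -919 + 9(Pb + 31) = -640 + 9Pb. Setting this equal to demand: 497 - 3Pb = -640 + 9Pb, so Pb = 94.75.
Sellers receive Ps = 94.75 + 31 = 125.75; x' = 497 − 3·94.75 = 212.75.
The subsidy expands output by 212.75 − 143 = 69.75 past the efficient level; on those units the gap between marginal cost and willingness to pay runs from 0 up to 31.
DWL = ½ × 31 × 69.75 = 1081.125.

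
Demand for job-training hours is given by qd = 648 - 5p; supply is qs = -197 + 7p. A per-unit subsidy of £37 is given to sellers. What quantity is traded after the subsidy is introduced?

q' = 2423/6

Pre-subsidy: 648 - 5p = -197 + 7p gives p* = 845/12, q* = 3551/12.
With the subsidy, sellers receive ps = pb + 37 for each unit, where pb is the price buyers pay.
Supply in terms of pb becomes qs = -197 + 7(pb + 37) = 62 + 7pb. Setting this equal to demand: 648 - 5pb = 62 + 7pb, so pb = 293/6.
Sellers receive ps = 293/6 + 37 = 515/6; q' = 648 − 5·(293/6) = 2423/6.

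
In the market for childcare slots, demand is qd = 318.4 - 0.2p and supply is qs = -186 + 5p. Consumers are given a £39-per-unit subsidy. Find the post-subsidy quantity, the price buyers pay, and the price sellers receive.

q' = 306.5; buyers pay £59.5; sellers receive £98.5

Pre-subsidy: 318.4 - 0.2p = -186 + 5p gives p* = 97, q* = 299.
With the rebate, buyers effectively pay pb = ps − 39, where ps is the price sellers receive.
Demand in terms of ps becomes qd = 318.4 − 0.2(ps − 39) = 326.2 - 0.2ps. Setting this equal to supply: 326.2 - 0.2ps = -186 + 5ps, so ps = 98.5.
Buyers pay pb = 98.5 − 39 = 59.5; q' = -186 + 5·98.5 = 306.5.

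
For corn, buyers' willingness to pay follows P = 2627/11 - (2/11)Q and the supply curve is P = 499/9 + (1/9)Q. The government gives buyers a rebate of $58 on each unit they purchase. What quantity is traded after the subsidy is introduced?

Pre-subsidy: 2627/11 - (2/11)Q = 499/9 + (1/9)Q gives Q* = 626 and P* = 125.
With the rebate, buyers effectively pay Pb = Ps − 58, where Ps is the price sellers receive.
On the curves, Pb = 2627/11 - (2/11)Q and Ps = 499/9 + (1/9)Q; the wedge Ps − Pb = 58 gives 499/9 + (1/9)Q − (2627/11 - (2/11)Q) = 58, so Q' = 824.
Then Pb = 2627/11 − (2/11)·824 = 89 and Ps = 499/9 + (1/9)·824 = 147.

Q' = 824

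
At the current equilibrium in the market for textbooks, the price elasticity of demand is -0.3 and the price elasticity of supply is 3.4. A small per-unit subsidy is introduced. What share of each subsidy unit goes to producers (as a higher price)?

For a small subsidy around the equilibrium, the benefit split depends on the relative slopes, which at a point are proportional to the elasticities.
Buyer share = εs/(εs + |εd|) = 3.4/(3.4 + 0.3) = 34/37; seller share = |εd|/(εs + |εd|) = 3/37.
So producers capture 3/37 of the subsidy.

Producer share = 3/37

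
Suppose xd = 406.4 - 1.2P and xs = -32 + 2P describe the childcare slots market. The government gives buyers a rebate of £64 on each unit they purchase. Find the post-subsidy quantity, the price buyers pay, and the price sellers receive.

x' = 290; buyers pay £97; sellers receive £161

Pre-subsidy: 406.4 - 1.2P = -32 + 2P gives P* = 137, x* = 242.
With the rebate, buyers effectively pay Pb = Ps − 64, where Ps is the price sellers receive.
Demand in terms of Ps becomes xd = 406.4 − 1.2(Ps − 64) = 483.2 - 1.2Ps. Setting this equal to supply: 483.2 - 1.2Ps = -32 + 2Ps, so Ps = 161.
Buyers pay Pb = 161 − 64 = 97; x' = -32 + 2·161 = 290.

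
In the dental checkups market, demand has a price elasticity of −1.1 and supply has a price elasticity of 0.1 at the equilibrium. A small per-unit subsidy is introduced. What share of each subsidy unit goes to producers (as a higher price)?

Producer share = 11/12

For a small subsidy around the equilibrium, the benefit split depends on the relative slopes, which at a point are proportional to the elasticities.
Buyer share = εs/(εs + |εd|) = 0.1/(0.1 + 1.1) = 1/12; seller share = |εd|/(εs + |εd|) = 11/12.
So producers capture 11/12 of the subsidy.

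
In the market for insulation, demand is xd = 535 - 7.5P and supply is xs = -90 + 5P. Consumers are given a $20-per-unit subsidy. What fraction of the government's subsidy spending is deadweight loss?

DWL / government spending = 3/22

Pre-subsidy: 535 - 7.5P = -90 + 5P gives P* = 50, x* = 160.
With the rebate, buyers effectively pay Pb = Ps − 20, where Ps is the price sellers receive.
Demand in terms of Ps becomes xd = 535 − 7.5(Ps − 20) = 685 - 7.5Ps. Setting this equal to supply: 685 - 7.5Ps = -90 + 5Ps, so Ps = 62.
Buyers pay Pb = 62 − 20 = 42; x' = -90 + 5·62 = 220.
ΔCS = ½(160 + 220)(50 − 42) = 1520; ΔPS = ½(160 + 220)(62 − 50) = 2280.
Government spending = 20 × 220 = 4400.
DWL = ½ × 20 × (220 − 160) = 600; fraction = 600 / 4400 = 3/22.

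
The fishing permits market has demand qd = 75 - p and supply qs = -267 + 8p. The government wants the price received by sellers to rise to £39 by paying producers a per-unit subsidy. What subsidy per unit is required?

At a seller price of 39, quantity supplied is -267 + 8·39 = 45.
Buyers absorb 45 only when they pay pb with 75 − 1·pb = 45, i.e. pb = 30.
s = ps − pb = 39 − 30 = 9.

Required subsidy s = £9 per unit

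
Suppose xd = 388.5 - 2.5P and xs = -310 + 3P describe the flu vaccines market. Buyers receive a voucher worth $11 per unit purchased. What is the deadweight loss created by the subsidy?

Pre-subsidy: 388.5 - 2.5P = -310 + 3P gives P* = 127, x* = 71.
With the rebate, buyers effectively pay Pb = Ps − 11, where Ps is the price sellers receive.
Demand in terms of Ps becomes xd = 388.5 − 2.5(Ps − 11) = 416 - 2.5Ps. Setting this equal to supply: 416 - 2.5Ps = -310 + 3Ps, so Ps = 132.
Buyers pay Pb = 132 − 11 = 121; x' = -310 + 3·132 = 86.
The subsidy expands output by 86 − 71 = 15 past the efficient level; on those units the gap between marginal cost and willingness to pay runs from 0 up to 11.
DWL = ½ × 11 × 15 = 82.5.

Deadweight loss = $82.5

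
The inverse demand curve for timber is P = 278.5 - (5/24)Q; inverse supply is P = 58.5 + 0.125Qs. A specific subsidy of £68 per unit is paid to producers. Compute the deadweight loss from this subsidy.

Deadweight loss = £6936

Pre-subsidy: 278.5 - (5/24)Q = 58.5 + 0.125Q gives Q* = 660 and P* = 141.
With the subsidy, sellers receive Ps = Pb + 68 for each unit, where Pb is the price buyers pay.
On the curves, Pb = 278.5 - (5/24)Q and Ps = 58.5 + 0.125Q; the wedge Ps − Pb = 68 gives 58.5 + 0.125Q − (278.5 - (5/24)Q) = 68, so Q' = 864.
Then Pb = 278.5 − (5/24)·864 = 98.5 and Ps = 58.5 + 0.125·864 = 166.5.
The subsidy expands output by 864 − 660 = 204 past the efficient level; on those units the gap between marginal cost and willingness to pay runs from 0 up to 68.
DWL = ½ × 68 × 204 = 6936.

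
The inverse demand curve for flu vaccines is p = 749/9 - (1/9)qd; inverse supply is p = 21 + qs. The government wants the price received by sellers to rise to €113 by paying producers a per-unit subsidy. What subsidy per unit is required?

Required subsidy s = €40 per unit

At a seller price of 113, quantity supplied is -21 + 1·113 = 92.
Buyers absorb 92 only when they pay pb = 749/9 − (1/9)·92 = 73.
s = ps − pb = 113 − 73 = 40.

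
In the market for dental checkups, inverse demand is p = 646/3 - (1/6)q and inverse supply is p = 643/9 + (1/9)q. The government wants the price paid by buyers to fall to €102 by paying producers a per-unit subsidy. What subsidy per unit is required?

Required subsidy s = €45 per unit

At a buyer price of 102, quantity demanded is 1292 − 6·102 = 680.
Sellers supply 680 only when they receive ps = 643/9 + (1/9)·680 = 147.
s = ps − pb = 147 − 102 = 45.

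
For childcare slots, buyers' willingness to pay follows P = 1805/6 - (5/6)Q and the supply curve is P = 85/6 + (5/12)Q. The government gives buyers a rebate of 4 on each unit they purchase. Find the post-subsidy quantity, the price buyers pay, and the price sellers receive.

Q' = 3488/15; buyers pay 1927/18; sellers receive 1999/18

Pre-subsidy: 1805/6 - (5/6)Q = 85/6 + (5/12)Q gives Q* = 688/3 and P* = 1975/18.
With the rebate, buyers effectively pay Pb = Ps − 4, where Ps is the price sellers receive.
On the curves, Pb = 1805/6 - (5/6)Q and Ps = 85/6 + (5/12)Q; the wedge Ps − Pb = 4 gives 85/6 + (5/12)Q − (1805/6 - (5/6)Q) = 4, so Q' = 3488/15.
Then Pb = 1805/6 − (5/6)·(3488/15) = 1927/18 and Ps = 85/6 + (5/12)·(3488/15) = 1999/18.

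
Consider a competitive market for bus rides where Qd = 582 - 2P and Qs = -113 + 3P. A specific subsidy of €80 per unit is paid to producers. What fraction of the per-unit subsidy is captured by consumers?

Consumer share = 0.6

Pre-subsidy: 582 - 2P = -113 + 3P gives P* = 139, Q* = 304.
With the subsidy, sellers receive Ps = Pb + 80 for each unit, where Pb is the price buyers pay.
Supply in terms of Pb becomes Qs = -113 + 3(Pb + 80) = 127 + 3Pb. Setting this equal to demand: 582 - 2Pb = 127 + 3Pb, so Pb = 91.
Sellers receive Ps = 91 + 80 = 171; Q' = 582 − 2·91 = 400.
Buyers' price falls by P* − Pb = 139 − 91 = 48; sellers' price rises by Ps − P* = 171 − 139 = 32.
So consumers capture 48/80 = 0.6 of each unit of subsidy.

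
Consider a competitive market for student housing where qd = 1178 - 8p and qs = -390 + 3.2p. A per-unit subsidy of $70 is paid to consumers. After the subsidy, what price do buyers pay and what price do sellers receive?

Buyers pay $120; sellers receive $190

Pre-subsidy: 1178 - 8p = -390 + 3.2p gives p* = 140, q* = 58.
With the rebate, buyers effectively pay pb = ps − 70, where ps is the price sellers receive.
Demand in terms of ps becomes qd = 1178 − 8(ps − 70) = 1738 - 8ps. Setting this equal to supply: 1738 - 8ps = -390 + 3.2ps, so ps = 190.
Buyers pay pb = 190 − 70 = 120; q' = -390 + 3.2·190 = 218.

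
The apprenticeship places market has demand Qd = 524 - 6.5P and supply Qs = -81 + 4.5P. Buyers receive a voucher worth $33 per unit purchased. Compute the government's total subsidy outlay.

Pre-subsidy: 524 - 6.5P = -81 + 4.5P gives P* = 55, Q* = 166.5.
With the rebate, buyers effectively pay Pb = Ps − 33, where Ps is the price sellers receive.
Demand in terms of Ps becomes Qd = 524 − 6.5(Ps − 33) = 738.5 - 6.5Ps. Setting this equal to supply: 738.5 - 6.5Ps = -81 + 4.5Ps, so Ps = 74.5.
Buyers pay Pb = 74.5 − 33 = 41.5; Q' = -81 + 4.5·74.5 = 254.25.
Government outlay = subsidy × quantity = 33 × 254.25 = 8390.25.

Government cost = $8390.25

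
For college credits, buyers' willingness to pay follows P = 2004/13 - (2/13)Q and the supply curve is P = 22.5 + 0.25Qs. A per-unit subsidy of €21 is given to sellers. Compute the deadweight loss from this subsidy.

Pre-subsidy: 2004/13 - (2/13)Q = 22.5 + 0.25Q gives Q* = 326 and P* = 104.
With the subsidy, sellers receive Ps = Pb + 21 for each unit, where Pb is the price buyers pay.
On the curves, Pb = 2004/13 - (2/13)Q and Ps = 22.5 + 0.25Q; the wedge Ps − Pb = 21 gives 22.5 + 0.25Q − (2004/13 - (2/13)Q) = 21, so Q' = 378.
Then Pb = 2004/13 − (2/13)·378 = 96 and Ps = 22.5 + 0.25·378 = 117.
The subsidy expands output by 378 − 326 = 52 past the efficient level; on those units the gap between marginal cost and willingness to pay runs from 0 up to 21.
DWL = ½ × 21 × 52 = 546.

Deadweight loss = €546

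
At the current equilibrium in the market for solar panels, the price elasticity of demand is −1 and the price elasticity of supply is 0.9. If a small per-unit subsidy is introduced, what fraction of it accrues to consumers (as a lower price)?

Consumer share = 9/19

For a small subsidy around the equilibrium, the benefit split depends on the relative slopes, which at a point are proportional to the elasticities.
Buyer share = εs/(εs + |εd|) = 0.9/(0.9 + 1) = 9/19; seller share = |εd|/(εs + |εd|) = 10/19.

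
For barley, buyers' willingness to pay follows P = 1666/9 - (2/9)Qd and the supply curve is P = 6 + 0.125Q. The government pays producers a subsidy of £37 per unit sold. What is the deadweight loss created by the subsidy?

Deadweight loss = £1971.36

Pre-subsidy: 1666/9 - (2/9)Q = 6 + 0.125Q gives Q* = 515.84 and P* = 70.48.
With the subsidy, sellers receive Ps = Pb + 37 for each unit, where Pb is the price buyers pay.
On the curves, Pb = 1666/9 - (2/9)Q and Ps = 6 + 0.125Q; the wedge Ps − Pb = 37 gives 6 + 0.125Q − (1666/9 - (2/9)Q) = 37, so Q' = 622.4.
Then Pb = 1666/9 − (2/9)·622.4 = 46.8 and Ps = 6 + 0.125·622.4 = 83.8.
The subsidy expands output by 622.4 − 515.84 = 106.56 past the efficient level; on those units the gap between marginal cost and willingness to pay runs from 0 up to 37.
DWL = ½ × 37 × 106.56 = 1971.36.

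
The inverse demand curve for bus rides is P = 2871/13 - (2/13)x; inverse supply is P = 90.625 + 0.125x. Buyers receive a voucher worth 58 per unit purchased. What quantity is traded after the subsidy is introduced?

x' = 675

Pre-subsidy: 2871/13 - (2/13)x = 90.625 + 0.125x gives x* = 467 and P* = 149.
With the rebate, buyers effectively pay Pb = Ps − 58, where Ps is the price sellers receive.
On the curves, Pb = 2871/13 - (2/13)x and Ps = 90.625 + 0.125x; the wedge Ps − Pb = 58 gives 90.625 + 0.125x − (2871/13 - (2/13)x) = 58, so x' = 675.
Then Pb = 2871/13 − (2/13)·675 = 117 and Ps = 90.625 + 0.125·675 = 175.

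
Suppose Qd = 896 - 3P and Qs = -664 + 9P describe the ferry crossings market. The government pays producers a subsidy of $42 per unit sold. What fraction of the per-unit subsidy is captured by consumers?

Pre-subsidy: 896 - 3P = -664 + 9P gives P* = 130, Q* = 506.
With the subsidy, sellers receive Ps = Pb + 42 for each unit, where Pb is the price buyers pay.
Supply in terms of Pb becomes Qs = -664 + 9(Pb + 42) = -286 + 9Pb. Setting this equal to demand: 896 - 3Pb = -286 + 9Pb, so Pb = 98.5.
Sellers receive Ps = 98.5 + 42 = 140.5; Q' = 896 − 3·98.5 = 600.5.
Buyers' price falls by P* − Pb = 130 − 98.5 = 31.5; sellers' price rises by Ps − P* = 140.5 − 130 = 10.5.
So consumers capture 31.5/42 = 0.75 of each unit of subsidy.

Consumer share = 0.75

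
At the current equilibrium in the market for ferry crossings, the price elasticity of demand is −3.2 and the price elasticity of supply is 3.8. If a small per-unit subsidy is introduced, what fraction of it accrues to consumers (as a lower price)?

Consumer share = 19/35

For a small subsidy around the equilibrium, the benefit split depends on the relative slopes, which at a point are proportional to the elasticities.
Buyer share = εs/(εs + |εd|) = 3.8/(3.8 + 3.2) = 19/35; seller share = |εd|/(εs + |εd|) = 16/35.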